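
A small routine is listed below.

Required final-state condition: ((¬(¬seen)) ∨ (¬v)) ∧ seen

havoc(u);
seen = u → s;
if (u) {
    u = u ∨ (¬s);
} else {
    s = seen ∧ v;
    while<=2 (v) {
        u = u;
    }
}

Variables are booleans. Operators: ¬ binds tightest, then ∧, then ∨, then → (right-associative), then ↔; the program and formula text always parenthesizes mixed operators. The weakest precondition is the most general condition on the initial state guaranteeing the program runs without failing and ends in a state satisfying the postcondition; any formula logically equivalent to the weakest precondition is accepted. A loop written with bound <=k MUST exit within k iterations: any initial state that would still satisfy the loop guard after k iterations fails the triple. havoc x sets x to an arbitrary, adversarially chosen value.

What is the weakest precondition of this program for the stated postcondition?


Working backward. After the program, the postcondition ((¬(¬seen)) ∨ (¬v)) ∧ seen must hold; in canonical form it is (seen ∨ (¬v)) ∧ seen.
Then branch requires (seen ∨ (¬v)) ∧ seen; else branch requires (v → ((v → ((¬v) ∧ (seen ∨ (¬v)) ∧ seen)) ∧ ((¬v) → ((seen ∨ (¬v)) ∧ seen)))) ∧ ((¬v) → ((seen ∨ (¬v)) ∧ seen)).
Before the if: (u → ((seen ∨ (¬v)) ∧ seen)) ∧ ((¬u) → ((v → ((v → ((¬v) ∧ (seen ∨ (¬v)) ∧ seen)) ∧ ((¬v) → ((seen ∨ (¬v)) ∧ seen)))) ∧ ((¬v) → ((seen ∨ (¬v)) ∧ seen))))
Before seen := u → s: (u → (((u → s) ∨ (¬v)) ∧ (u → s))) ∧ ((¬u) → ((v → ((v → ((¬v) ∧ ((u → s) ∨ (¬v)) ∧ (u → s))) ∧ ((¬v) → (((u → s) ∨ (¬v)) ∧ (u → s))))) ∧ ((¬v) → (((u → s) ∨ (¬v)) ∧ (u → s)))))
Before havoc u: (s ∨ (¬v)) ∧ s ∧ (v → (v → (¬v)))
Answer: WP = (s ∨ (¬v)) ∧ s ∧ (v → (v → (¬v)))


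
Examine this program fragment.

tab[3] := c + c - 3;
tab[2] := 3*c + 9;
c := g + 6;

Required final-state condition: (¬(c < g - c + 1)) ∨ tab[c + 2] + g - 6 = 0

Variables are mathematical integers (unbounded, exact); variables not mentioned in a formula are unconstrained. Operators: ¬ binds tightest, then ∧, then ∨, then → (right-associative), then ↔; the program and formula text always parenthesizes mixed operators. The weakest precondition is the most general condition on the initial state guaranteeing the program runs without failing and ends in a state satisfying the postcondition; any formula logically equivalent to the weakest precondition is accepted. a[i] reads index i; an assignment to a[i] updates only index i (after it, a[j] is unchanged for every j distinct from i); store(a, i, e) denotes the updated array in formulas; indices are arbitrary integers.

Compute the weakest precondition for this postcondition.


Working backward. After the program, the postcondition (¬(c < g - c + 1)) ∨ tab[c + 2] + g - 6 = 0 must hold; in canonical form it is (¬(2*c < g + 1)) ∨ tab[c + 2] + g = 6.
Before c := g + 6: (¬(g < -11)) ∨ tab[g + 8] + g = 6
Before tab[2] := 3*c + 9: (¬(g < -11)) ∨ store(tab, 2, 3*c + 9)[g + 8] + g = 6
Before tab[3] := c + c - 3: (¬(g < -11)) ∨ store(store(tab, 3, 2*c - 3), 2, 3*c + 9)[g + 8] + g = 6
Answer: WP = (¬(g < -11)) ∨ store(store(tab, 3, 2*c - 3), 2, 3*c + 9)[g + 8] + g = 6


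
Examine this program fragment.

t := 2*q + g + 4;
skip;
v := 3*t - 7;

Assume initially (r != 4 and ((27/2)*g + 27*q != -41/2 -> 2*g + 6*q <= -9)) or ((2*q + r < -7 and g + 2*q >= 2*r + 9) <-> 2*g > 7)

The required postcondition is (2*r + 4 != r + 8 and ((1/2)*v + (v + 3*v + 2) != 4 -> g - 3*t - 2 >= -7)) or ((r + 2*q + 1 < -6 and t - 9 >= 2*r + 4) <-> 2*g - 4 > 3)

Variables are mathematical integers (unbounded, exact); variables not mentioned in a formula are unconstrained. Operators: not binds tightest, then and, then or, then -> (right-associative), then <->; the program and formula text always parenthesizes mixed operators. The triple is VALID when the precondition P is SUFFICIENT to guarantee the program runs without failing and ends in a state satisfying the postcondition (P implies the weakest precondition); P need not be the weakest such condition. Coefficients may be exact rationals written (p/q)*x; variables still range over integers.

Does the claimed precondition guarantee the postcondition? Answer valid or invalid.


Working backward. After the program, the postcondition (2*r + 4 != r + 8 and ((1/2)*v + (v + 3*v + 2) != 4 -> g - 3*t - 2 >= -7)) or ((r + 2*q + 1 < -6 and t - 9 >= 2*r + 4) <-> 2*g - 4 > 3) must hold; in canonical form it is (r != 4 and ((9/2)*v != 2 -> g >= 3*t - 5)) or ((2*q + r < -7 and t >= 2*r + 13) <-> 2*g > 7).
Before v := 3*t - 7: (r != 4 and ((27/2)*t != 67/2 -> g >= 3*t - 5)) or ((2*q + r < -7 and t >= 2*r + 13) <-> 2*g > 7)
Before skip: (r != 4 and ((27/2)*t != 67/2 -> g >= 3*t - 5)) or ((2*q + r < -7 and t >= 2*r + 13) <-> 2*g > 7)
Before t := 2*q + g + 4: (r != 4 and ((27/2)*g + 27*q != -41/2 -> 2*g + 6*q <= -7)) or ((2*q + r < -7 and g + 2*q >= 2*r + 9) <-> 2*g > 7)
The weakest precondition is (r != 4 and ((27/2)*g + 27*q != -41/2 -> 2*g + 6*q <= -7)) or ((2*q + r < -7 and g + 2*q >= 2*r + 9) <-> 2*g > 7).
Check whether (r != 4 and ((27/2)*g + 27*q != -41/2 -> 2*g + 6*q <= -9)) or ((2*q + r < -7 and g + 2*q >= 2*r + 9) <-> 2*g > 7) implies it.
Every state satisfying the precondition satisfies the weakest precondition: the implication holds.
Answer: valid


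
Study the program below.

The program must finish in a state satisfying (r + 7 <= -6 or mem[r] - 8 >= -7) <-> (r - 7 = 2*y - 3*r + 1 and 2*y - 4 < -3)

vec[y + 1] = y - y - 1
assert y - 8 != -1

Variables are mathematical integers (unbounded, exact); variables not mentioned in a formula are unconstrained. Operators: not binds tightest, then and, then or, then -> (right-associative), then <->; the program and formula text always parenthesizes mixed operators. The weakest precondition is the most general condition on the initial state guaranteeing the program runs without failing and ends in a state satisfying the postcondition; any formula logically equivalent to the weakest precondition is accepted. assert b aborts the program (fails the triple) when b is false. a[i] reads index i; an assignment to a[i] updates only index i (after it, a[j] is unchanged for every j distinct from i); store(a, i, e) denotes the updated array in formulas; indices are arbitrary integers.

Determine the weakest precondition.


Working backward. After the program, the postcondition (r + 7 <= -6 or mem[r] - 8 >= -7) <-> (r - 7 = 2*y - 3*r + 1 and 2*y - 4 < -3) must hold; in canonical form it is (r <= -13 or mem[r] >= 1) <-> (4*r = 2*y + 8 and 2*y < 1).
Before assert y - 8 != -1: y != 7 and ((r <= -13 or mem[r] >= 1) <-> (4*r = 2*y + 8 and 2*y < 1))
Before vec[y + 1] := y - y - 1: y != 7 and ((r <= -13 or mem[r] >= 1) <-> (4*r = 2*y + 8 and 2*y < 1))
Answer: WP = y != 7 and ((r <= -13 or mem[r] >= 1) <-> (4*r = 2*y + 8 and 2*y < 1))


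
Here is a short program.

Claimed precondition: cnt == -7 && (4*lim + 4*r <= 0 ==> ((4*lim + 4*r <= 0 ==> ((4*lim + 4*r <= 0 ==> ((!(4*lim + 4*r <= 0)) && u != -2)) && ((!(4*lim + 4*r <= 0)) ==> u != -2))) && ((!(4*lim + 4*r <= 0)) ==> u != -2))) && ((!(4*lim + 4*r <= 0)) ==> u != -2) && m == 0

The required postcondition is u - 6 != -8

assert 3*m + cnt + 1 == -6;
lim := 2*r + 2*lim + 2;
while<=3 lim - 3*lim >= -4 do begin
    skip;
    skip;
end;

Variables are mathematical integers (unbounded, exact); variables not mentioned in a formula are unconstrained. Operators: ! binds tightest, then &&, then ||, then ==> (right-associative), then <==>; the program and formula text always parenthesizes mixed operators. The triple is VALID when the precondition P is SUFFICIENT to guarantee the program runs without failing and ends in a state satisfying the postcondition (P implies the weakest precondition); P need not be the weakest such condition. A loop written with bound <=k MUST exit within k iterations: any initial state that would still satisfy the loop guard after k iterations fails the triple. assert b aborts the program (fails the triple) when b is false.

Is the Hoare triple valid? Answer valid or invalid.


Working backward. After the program, the postcondition u - 6 != -8 must hold; in canonical form it is u != -2.
Before the loop (bound <=3), unroll the exhaustion recursion (WP_0 = exit-now case; WP_j = one more guarded iteration, up to j = 3):
  WP_0: (!(2*lim <= 4)) && u != -2
  WP_1: (2*lim <= 4 ==> ((!(2*lim <= 4)) && u != -2)) && ((!(2*lim <= 4)) ==> u != -2)
  WP_2: (2*lim <= 4 ==> ((2*lim <= 4 ==> ((!(2*lim <= 4)) && u != -2)) && ((!(2*lim <= 4)) ==> u != -2))) && ((!(2*lim <= 4)) ==> u != -2)
  WP_3: (2*lim <= 4 ==> ((2*lim <= 4 ==> ((2*lim <= 4 ==> ((!(2*lim <= 4)) && u != -2)) && ((!(2*lim <= 4)) ==> u != -2))) && ((!(2*lim <= 4)) ==> u != -2))) && ((!(2*lim <= 4)) ==> u != -2)
So before the loop: (2*lim <= 4 ==> ((2*lim <= 4 ==> ((2*lim <= 4 ==> ((!(2*lim <= 4)) && u != -2)) && ((!(2*lim <= 4)) ==> u != -2))) && ((!(2*lim <= 4)) ==> u != -2))) && ((!(2*lim <= 4)) ==> u != -2)
Before lim := 2*r + 2*lim + 2: (4*lim + 4*r <= 0 ==> ((4*lim + 4*r <= 0 ==> ((4*lim + 4*r <= 0 ==> ((!(4*lim + 4*r <= 0)) && u != -2)) && ((!(4*lim + 4*r <= 0)) ==> u != -2))) && ((!(4*lim + 4*r <= 0)) ==> u != -2))) && ((!(4*lim + 4*r <= 0)) ==> u != -2)
Before assert 3*m + cnt + 1 == -6: cnt + 3*m == -7 && (4*lim + 4*r <= 0 ==> ((4*lim + 4*r <= 0 ==> ((4*lim + 4*r <= 0 ==> ((!(4*lim + 4*r <= 0)) && u != -2)) && ((!(4*lim + 4*r <= 0)) ==> u != -2))) && ((!(4*lim + 4*r <= 0)) ==> u != -2))) && ((!(4*lim + 4*r <= 0)) ==> u != -2)
The weakest precondition is cnt + 3*m == -7 && (4*lim + 4*r <= 0 ==> ((4*lim + 4*r <= 0 ==> ((4*lim + 4*r <= 0 ==> ((!(4*lim + 4*r <= 0)) && u != -2)) && ((!(4*lim + 4*r <= 0)) ==> u != -2))) && ((!(4*lim + 4*r <= 0)) ==> u != -2))) && ((!(4*lim + 4*r <= 0)) ==> u != -2).
Check whether cnt == -7 && (4*lim + 4*r <= 0 ==> ((4*lim + 4*r <= 0 ==> ((4*lim + 4*r <= 0 ==> ((!(4*lim + 4*r <= 0)) && u != -2)) && ((!(4*lim + 4*r <= 0)) ==> u != -2))) && ((!(4*lim + 4*r <= 0)) ==> u != -2))) && ((!(4*lim + 4*r <= 0)) ==> u != -2) && m == 0 implies it.
Every state satisfying the precondition satisfies the weakest precondition: the implication holds.
Answer: valid


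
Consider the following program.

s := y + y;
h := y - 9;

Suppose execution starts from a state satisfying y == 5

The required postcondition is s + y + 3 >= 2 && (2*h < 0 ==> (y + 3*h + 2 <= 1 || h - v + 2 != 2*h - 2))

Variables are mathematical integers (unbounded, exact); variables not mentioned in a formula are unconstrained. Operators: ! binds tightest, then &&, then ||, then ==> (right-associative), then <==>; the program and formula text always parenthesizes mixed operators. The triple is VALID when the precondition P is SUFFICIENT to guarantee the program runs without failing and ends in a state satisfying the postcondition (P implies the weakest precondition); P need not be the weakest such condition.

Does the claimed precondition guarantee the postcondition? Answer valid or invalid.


Working backward. After the program, the postcondition s + y + 3 >= 2 && (2*h < 0 ==> (y + 3*h + 2 <= 1 || h - v + 2 != 2*h - 2)) must hold; in canonical form it is s + y >= -1 && (2*h < 0 ==> (3*h + y <= -1 || h + v != 4)).
Before h := y - 9: s + y >= -1 && (2*y < 18 ==> (4*y <= 26 || v + y != 13))
Before s := y + y: 3*y >= -1 && (2*y < 18 ==> (4*y <= 26 || v + y != 13))
The weakest precondition is 3*y >= -1 && (2*y < 18 ==> (4*y <= 26 || v + y != 13)).
Check whether y == 5 implies it.
Every state satisfying the precondition satisfies the weakest precondition: the implication holds.
Answer: valid


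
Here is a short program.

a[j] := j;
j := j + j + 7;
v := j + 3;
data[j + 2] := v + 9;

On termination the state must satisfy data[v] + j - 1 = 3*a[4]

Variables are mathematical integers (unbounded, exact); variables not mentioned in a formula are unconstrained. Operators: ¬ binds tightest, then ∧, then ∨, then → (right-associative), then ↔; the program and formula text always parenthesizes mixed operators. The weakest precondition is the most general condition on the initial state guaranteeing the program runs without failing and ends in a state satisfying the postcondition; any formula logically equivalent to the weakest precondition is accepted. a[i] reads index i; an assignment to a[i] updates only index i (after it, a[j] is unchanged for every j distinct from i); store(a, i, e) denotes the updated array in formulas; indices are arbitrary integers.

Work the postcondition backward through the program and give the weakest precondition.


Working backward. After the program, the postcondition data[v] + j - 1 = 3*a[4] must hold; in canonical form it is data[v] + j = 3*a[4] + 1.
Before data[j + 2] := v + 9: store(data, j + 2, v + 9)[v] + j = 3*a[4] + 1
Before v := j + 3: store(data, j + 2, j + 12)[j + 3] + j = 3*a[4] + 1
Before j := j + j + 7: store(data, 2*j + 9, 2*j + 19)[2*j + 10] + 2*j = 3*a[4] - 6
Before a[j] := j: store(data, 2*j + 9, 2*j + 19)[2*j + 10] + 2*j = 3*store(a, j, j)[4] - 6
Answer: WP = store(data, 2*j + 9, 2*j + 19)[2*j + 10] + 2*j = 3*store(a, j, j)[4] - 6


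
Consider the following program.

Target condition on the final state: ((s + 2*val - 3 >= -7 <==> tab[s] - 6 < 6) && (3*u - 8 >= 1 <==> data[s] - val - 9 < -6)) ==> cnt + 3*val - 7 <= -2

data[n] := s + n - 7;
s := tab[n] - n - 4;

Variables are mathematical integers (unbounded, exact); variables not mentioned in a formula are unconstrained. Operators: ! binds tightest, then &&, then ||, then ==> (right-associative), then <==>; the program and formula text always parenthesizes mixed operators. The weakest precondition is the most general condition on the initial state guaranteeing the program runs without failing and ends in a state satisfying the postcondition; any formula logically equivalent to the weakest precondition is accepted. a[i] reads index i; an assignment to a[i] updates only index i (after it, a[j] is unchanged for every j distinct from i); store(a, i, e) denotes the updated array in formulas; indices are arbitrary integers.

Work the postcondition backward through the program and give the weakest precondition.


Working backward. After the program, the postcondition ((s + 2*val - 3 >= -7 <==> tab[s] - 6 < 6) && (3*u - 8 >= 1 <==> data[s] - val - 9 < -6)) ==> cnt + 3*val - 7 <= -2 must hold; in canonical form it is ((s + 2*val >= -4 <==> tab[s] < 12) && (3*u >= 9 <==> data[s] < val + 3)) ==> cnt + 3*val <= 5.
Before s := tab[n] - n - 4: ((tab[n] + 2*val >= n <==> tab[tab[n] - n - 4] < 12) && (3*u >= 9 <==> data[tab[n] - n - 4] < val + 3)) ==> cnt + 3*val <= 5
Before data[n] := s + n - 7: ((tab[n] + 2*val >= n <==> tab[tab[n] - n - 4] < 12) && (3*u >= 9 <==> store(data, n, n + s - 7)[tab[n] - n - 4] < val + 3)) ==> cnt + 3*val <= 5
Answer: WP = ((tab[n] + 2*val >= n <==> tab[tab[n] - n - 4] < 12) && (3*u >= 9 <==> store(data, n, n + s - 7)[tab[n] - n - 4] < val + 3)) ==> cnt + 3*val <= 5


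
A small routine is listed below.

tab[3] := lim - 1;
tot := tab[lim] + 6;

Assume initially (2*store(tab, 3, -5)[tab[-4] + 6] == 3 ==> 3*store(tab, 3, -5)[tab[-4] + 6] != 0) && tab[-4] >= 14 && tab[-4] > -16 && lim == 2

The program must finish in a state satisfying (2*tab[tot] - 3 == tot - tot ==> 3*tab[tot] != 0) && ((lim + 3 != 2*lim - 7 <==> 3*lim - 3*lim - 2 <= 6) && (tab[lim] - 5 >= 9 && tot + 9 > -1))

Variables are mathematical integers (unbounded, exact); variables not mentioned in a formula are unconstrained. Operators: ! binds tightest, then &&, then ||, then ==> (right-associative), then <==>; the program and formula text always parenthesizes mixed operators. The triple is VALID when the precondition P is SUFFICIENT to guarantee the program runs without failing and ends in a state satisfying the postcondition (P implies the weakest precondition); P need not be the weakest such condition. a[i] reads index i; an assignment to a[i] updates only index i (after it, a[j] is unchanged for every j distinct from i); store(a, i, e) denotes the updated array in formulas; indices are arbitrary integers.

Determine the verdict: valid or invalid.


Working backward. After the program, the postcondition (2*tab[tot] - 3 == tot - tot ==> 3*tab[tot] != 0) && ((lim + 3 != 2*lim - 7 <==> 3*lim - 3*lim - 2 <= 6) && (tab[lim] - 5 >= 9 && tot + 9 > -1)) must hold; in canonical form it is (2*tab[tot] == 3 ==> 3*tab[tot] != 0) && lim != 10 && tab[lim] >= 14 && tot > -10.
Before tot := tab[lim] + 6: (2*tab[tab[lim] + 6] == 3 ==> 3*tab[tab[lim] + 6] != 0) && lim != 10 && tab[lim] >= 14 && tab[lim] > -16
Before tab[3] := lim - 1: (2*store(tab, 3, lim - 1)[store(tab, 3, lim - 1)[lim] + 6] == 3 ==> 3*store(tab, 3, lim - 1)[store(tab, 3, lim - 1)[lim] + 6] != 0) && lim != 10 && store(tab, 3, lim - 1)[lim] >= 14 && store(tab, 3, lim - 1)[lim] > -16
The weakest precondition is (2*store(tab, 3, lim - 1)[store(tab, 3, lim - 1)[lim] + 6] == 3 ==> 3*store(tab, 3, lim - 1)[store(tab, 3, lim - 1)[lim] + 6] != 0) && lim != 10 && store(tab, 3, lim - 1)[lim] >= 14 && store(tab, 3, lim - 1)[lim] > -16.
Check whether (2*store(tab, 3, -5)[tab[-4] + 6] == 3 ==> 3*store(tab, 3, -5)[tab[-4] + 6] != 0) && tab[-4] >= 14 && tab[-4] > -16 && lim == 2 implies it.
Countermodel: at the initial state lim = 2, tab = {[-4] = 14, [2] = 0, [3] = 14, [6] = 14, [20] = 14, elsewhere 14}, the precondition holds but the weakest precondition fails.
Answer: invalid


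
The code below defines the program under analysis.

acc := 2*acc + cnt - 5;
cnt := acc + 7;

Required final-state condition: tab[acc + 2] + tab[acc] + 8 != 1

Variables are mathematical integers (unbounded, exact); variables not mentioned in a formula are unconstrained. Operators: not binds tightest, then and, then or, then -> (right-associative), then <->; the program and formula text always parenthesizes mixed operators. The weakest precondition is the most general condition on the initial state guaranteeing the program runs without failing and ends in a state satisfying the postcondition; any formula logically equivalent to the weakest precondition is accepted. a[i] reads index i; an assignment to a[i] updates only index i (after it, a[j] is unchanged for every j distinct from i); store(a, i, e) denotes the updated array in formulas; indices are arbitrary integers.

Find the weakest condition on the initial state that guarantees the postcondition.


Working backward. After the program, the postcondition tab[acc + 2] + tab[acc] + 8 != 1 must hold; in canonical form it is tab[acc + 2] + tab[acc] != -7.
Before cnt := acc + 7: tab[acc + 2] + tab[acc] != -7
Before acc := 2*acc + cnt - 5: tab[2*acc + cnt - 3] + tab[2*acc + cnt - 5] != -7
Answer: WP = tab[2*acc + cnt - 3] + tab[2*acc + cnt - 5] != -7


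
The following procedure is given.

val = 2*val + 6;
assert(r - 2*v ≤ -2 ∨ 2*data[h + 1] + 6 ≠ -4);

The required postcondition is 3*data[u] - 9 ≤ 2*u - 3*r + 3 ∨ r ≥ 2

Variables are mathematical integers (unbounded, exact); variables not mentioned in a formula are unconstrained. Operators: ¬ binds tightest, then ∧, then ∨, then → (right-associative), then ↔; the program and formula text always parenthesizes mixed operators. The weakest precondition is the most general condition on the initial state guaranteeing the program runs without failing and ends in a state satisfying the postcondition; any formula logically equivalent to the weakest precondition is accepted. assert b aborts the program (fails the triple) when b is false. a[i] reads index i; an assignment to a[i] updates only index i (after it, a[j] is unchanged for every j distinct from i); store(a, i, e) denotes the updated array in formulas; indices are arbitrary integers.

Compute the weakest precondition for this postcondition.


Working backward. After the program, the postcondition 3*data[u] - 9 ≤ 2*u - 3*r + 3 ∨ r ≥ 2 must hold; in canonical form it is 3*data[u] + 3*r ≤ 2*u + 12 ∨ r ≥ 2.
Before assert r - 2*v ≤ -2 ∨ 2*data[h + 1] + 6 ≠ -4: (r ≤ 2*v - 2 ∨ 2*data[h + 1] ≠ -10) ∧ (3*data[u] + 3*r ≤ 2*u + 12 ∨ r ≥ 2)
Before val := 2*val + 6: (r ≤ 2*v - 2 ∨ 2*data[h + 1] ≠ -10) ∧ (3*data[u] + 3*r ≤ 2*u + 12 ∨ r ≥ 2)
Answer: WP = (r ≤ 2*v - 2 ∨ 2*data[h + 1] ≠ -10) ∧ (3*data[u] + 3*r ≤ 2*u + 12 ∨ r ≥ 2)


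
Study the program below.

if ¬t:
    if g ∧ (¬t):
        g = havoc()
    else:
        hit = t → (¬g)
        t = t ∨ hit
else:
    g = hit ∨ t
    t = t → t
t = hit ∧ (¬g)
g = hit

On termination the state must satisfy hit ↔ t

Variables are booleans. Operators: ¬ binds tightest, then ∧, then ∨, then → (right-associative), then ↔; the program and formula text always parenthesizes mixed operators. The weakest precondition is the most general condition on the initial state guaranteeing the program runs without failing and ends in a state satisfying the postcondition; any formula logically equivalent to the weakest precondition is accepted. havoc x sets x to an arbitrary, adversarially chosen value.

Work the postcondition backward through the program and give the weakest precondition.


Working backward. After the program, hit ↔ t must hold.
Before g := hit: hit ↔ t
Before t := hit ∧ (¬g): hit ↔ (hit ∧ (¬g))
Then branch requires ((g ∧ (¬t)) → (¬hit)) ∧ ((¬(g ∧ (¬t))) → ((t → (¬g)) ↔ ((t → (¬g)) ∧ (¬g)))); else branch requires hit ↔ (hit ∧ (¬(hit ∨ t))).
Before the if: ((¬t) → (((g ∧ (¬t)) → (¬hit)) ∧ ((¬(g ∧ (¬t))) → ((t → (¬g)) ↔ ((t → (¬g)) ∧ (¬g)))))) ∧ (t → (hit ↔ (hit ∧ (¬(hit ∨ t)))))
Answer: WP = ((¬t) → (((g ∧ (¬t)) → (¬hit)) ∧ ((¬(g ∧ (¬t))) → ((t → (¬g)) ↔ ((t → (¬g)) ∧ (¬g)))))) ∧ (t → (hit ↔ (hit ∧ (¬(hit ∨ t)))))


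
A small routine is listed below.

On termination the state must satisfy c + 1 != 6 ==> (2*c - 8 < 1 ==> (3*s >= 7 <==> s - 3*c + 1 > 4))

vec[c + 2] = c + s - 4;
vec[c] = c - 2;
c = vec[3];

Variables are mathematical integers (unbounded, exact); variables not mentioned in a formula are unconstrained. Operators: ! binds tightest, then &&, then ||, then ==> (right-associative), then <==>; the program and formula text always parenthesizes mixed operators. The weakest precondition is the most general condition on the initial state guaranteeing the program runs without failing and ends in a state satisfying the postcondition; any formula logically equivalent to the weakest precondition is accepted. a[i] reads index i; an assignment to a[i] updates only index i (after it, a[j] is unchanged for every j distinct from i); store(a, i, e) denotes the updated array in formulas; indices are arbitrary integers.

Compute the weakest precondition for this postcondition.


Working backward. After the program, the postcondition c + 1 != 6 ==> (2*c - 8 < 1 ==> (3*s >= 7 <==> s - 3*c + 1 > 4)) must hold; in canonical form it is c != 5 ==> (2*c < 9 ==> (3*s >= 7 <==> s > 3*c + 3)).
Before c := vec[3]: vec[3] != 5 ==> (2*vec[3] < 9 ==> (3*s >= 7 <==> s > 3*vec[3] + 3))
Before vec[c] := c - 2: store(vec, c, c - 2)[3] != 5 ==> (2*store(vec, c, c - 2)[3] < 9 ==> (3*s >= 7 <==> s > 3*store(vec, c, c - 2)[3] + 3))
Before vec[c + 2] := c + s - 4: store(store(vec, c + 2, c + s - 4), c, c - 2)[3] != 5 ==> (2*store(store(vec, c + 2, c + s - 4), c, c - 2)[3] < 9 ==> (3*s >= 7 <==> s > 3*store(store(vec, c + 2, c + s - 4), c, c - 2)[3] + 3))
Answer: WP = store(store(vec, c + 2, c + s - 4), c, c - 2)[3] != 5 ==> (2*store(store(vec, c + 2, c + s - 4), c, c - 2)[3] < 9 ==> (3*s >= 7 <==> s > 3*store(store(vec, c + 2, c + s - 4), c, c - 2)[3] + 3))


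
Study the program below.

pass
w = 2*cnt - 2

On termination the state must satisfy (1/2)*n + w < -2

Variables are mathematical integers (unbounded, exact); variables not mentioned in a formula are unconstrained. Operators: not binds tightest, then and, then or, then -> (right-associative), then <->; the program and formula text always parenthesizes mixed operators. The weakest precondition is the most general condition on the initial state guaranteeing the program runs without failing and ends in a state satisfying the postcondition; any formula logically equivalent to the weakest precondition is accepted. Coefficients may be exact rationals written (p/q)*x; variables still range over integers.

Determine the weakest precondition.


Working backward. After the program, (1/2)*n + w < -2 must hold.
Before w := 2*cnt - 2: 2*cnt + (1/2)*n < 0
Before skip: 2*cnt + (1/2)*n < 0
Answer: WP = 2*cnt + (1/2)*n < 0


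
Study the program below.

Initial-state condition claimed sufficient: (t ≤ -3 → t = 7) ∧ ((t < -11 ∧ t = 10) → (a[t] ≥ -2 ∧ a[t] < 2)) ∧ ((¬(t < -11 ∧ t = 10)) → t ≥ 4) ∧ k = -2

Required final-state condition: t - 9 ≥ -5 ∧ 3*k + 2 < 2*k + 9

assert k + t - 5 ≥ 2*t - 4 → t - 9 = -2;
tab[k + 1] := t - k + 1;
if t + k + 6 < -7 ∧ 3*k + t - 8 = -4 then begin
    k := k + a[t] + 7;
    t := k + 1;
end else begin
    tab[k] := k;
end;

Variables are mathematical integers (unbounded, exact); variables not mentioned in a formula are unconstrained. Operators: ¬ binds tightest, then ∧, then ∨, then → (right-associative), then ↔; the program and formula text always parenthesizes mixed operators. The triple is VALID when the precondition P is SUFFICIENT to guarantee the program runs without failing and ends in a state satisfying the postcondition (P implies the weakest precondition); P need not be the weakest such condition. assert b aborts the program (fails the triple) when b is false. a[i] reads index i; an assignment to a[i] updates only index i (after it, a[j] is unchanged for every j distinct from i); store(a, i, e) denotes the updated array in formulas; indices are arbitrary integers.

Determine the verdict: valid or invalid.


Working backward. After the program, the postcondition t - 9 ≥ -5 ∧ 3*k + 2 < 2*k + 9 must hold; in canonical form it is t ≥ 4 ∧ k < 7.
Then branch requires a[t] + k ≥ -4 ∧ a[t] + k < 0; else branch requires t ≥ 4 ∧ k < 7.
Before the if: ((k + t < -13 ∧ 3*k + t = 4) → (a[t] + k ≥ -4 ∧ a[t] + k < 0)) ∧ ((¬(k + t < -13 ∧ 3*k + t = 4)) → (t ≥ 4 ∧ k < 7))
Before tab[k + 1] := t - k + 1: ((k + t < -13 ∧ 3*k + t = 4) → (a[t] + k ≥ -4 ∧ a[t] + k < 0)) ∧ ((¬(k + t < -13 ∧ 3*k + t = 4)) → (t ≥ 4 ∧ k < 7))
Before assert k + t - 5 ≥ 2*t - 4 → t - 9 = -2: (k ≥ t + 1 → t = 7) ∧ ((k + t < -13 ∧ 3*k + t = 4) → (a[t] + k ≥ -4 ∧ a[t] + k < 0)) ∧ ((¬(k + t < -13 ∧ 3*k + t = 4)) → (t ≥ 4 ∧ k < 7))
The weakest precondition is (k ≥ t + 1 → t = 7) ∧ ((k + t < -13 ∧ 3*k + t = 4) → (a[t] + k ≥ -4 ∧ a[t] + k < 0)) ∧ ((¬(k + t < -13 ∧ 3*k + t = 4)) → (t ≥ 4 ∧ k < 7)).
Check whether (t ≤ -3 → t = 7) ∧ ((t < -11 ∧ t = 10) → (a[t] ≥ -2 ∧ a[t] < 2)) ∧ ((¬(t < -11 ∧ t = 10)) → t ≥ 4) ∧ k = -2 implies it.
Every state satisfying the precondition satisfies the weakest precondition: the implication holds.
Answer: valid


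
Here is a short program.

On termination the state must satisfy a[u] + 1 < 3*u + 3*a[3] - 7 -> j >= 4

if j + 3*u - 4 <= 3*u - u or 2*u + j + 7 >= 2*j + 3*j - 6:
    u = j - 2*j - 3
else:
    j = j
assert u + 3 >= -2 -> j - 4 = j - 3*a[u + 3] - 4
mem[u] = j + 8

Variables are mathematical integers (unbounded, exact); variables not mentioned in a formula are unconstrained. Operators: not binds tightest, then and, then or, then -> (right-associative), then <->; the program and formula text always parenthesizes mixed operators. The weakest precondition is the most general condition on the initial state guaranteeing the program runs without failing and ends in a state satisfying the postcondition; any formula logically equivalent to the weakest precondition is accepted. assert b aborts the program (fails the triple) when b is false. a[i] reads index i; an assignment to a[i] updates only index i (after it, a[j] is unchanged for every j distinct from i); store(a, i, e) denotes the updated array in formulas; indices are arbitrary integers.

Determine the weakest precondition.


Working backward. After the program, the postcondition a[u] + 1 < 3*u + 3*a[3] - 7 -> j >= 4 must hold; in canonical form it is a[u] < 3*a[3] + 3*u - 8 -> j >= 4.
Before mem[u] := j + 8: a[u] < 3*a[3] + 3*u - 8 -> j >= 4
Before assert u + 3 >= -2 -> j - 4 = j - 3*a[u + 3] - 4: (u >= -5 -> 3*a[u + 3] = 0) and (a[u] < 3*a[3] + 3*u - 8 -> j >= 4)
Then branch requires (j <= 2 -> 3*a[-j] = 0) and (a[-j - 3] + 3*j < 3*a[3] - 17 -> j >= 4); else branch requires (u >= -5 -> 3*a[u + 3] = 0) and (a[u] < 3*a[3] + 3*u - 8 -> j >= 4).
Before the if: ((j + u <= 4 or 2*u >= 4*j - 13) -> ((j <= 2 -> 3*a[-j] = 0) and (a[-j - 3] + 3*j < 3*a[3] - 17 -> j >= 4))) and ((not (j + u <= 4 or 2*u >= 4*j - 13)) -> ((u >= -5 -> 3*a[u + 3] = 0) and (a[u] < 3*a[3] + 3*u - 8 -> j >= 4)))
Answer: WP = ((j + u <= 4 or 2*u >= 4*j - 13) -> ((j <= 2 -> 3*a[-j] = 0) and (a[-j - 3] + 3*j < 3*a[3] - 17 -> j >= 4))) and ((not (j + u <= 4 or 2*u >= 4*j - 13)) -> ((u >= -5 -> 3*a[u + 3] = 0) and (a[u] < 3*a[3] + 3*u - 8 -> j >= 4)))


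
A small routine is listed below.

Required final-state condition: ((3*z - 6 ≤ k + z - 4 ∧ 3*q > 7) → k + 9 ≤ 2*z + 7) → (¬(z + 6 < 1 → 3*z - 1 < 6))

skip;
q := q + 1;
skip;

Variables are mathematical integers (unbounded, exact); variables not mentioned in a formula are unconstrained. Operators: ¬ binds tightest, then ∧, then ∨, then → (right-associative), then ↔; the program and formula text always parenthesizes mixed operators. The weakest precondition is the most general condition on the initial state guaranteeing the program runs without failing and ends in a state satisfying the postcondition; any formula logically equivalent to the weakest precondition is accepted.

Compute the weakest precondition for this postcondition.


Working backward. After the program, the postcondition ((3*z - 6 ≤ k + z - 4 ∧ 3*q > 7) → k + 9 ≤ 2*z + 7) → (¬(z + 6 < 1 → 3*z - 1 < 6)) must hold; in canonical form it is ((2*z ≤ k + 2 ∧ 3*q > 7) → k ≤ 2*z - 2) → (¬(z < -5 → 3*z < 7)).
Before skip: ((2*z ≤ k + 2 ∧ 3*q > 7) → k ≤ 2*z - 2) → (¬(z < -5 → 3*z < 7))
Before q := q + 1: ((2*z ≤ k + 2 ∧ 3*q > 4) → k ≤ 2*z - 2) → (¬(z < -5 → 3*z < 7))
Before skip: ((2*z ≤ k + 2 ∧ 3*q > 4) → k ≤ 2*z - 2) → (¬(z < -5 → 3*z < 7))
Answer: WP = ((2*z ≤ k + 2 ∧ 3*q > 4) → k ≤ 2*z - 2) → (¬(z < -5 → 3*z < 7))


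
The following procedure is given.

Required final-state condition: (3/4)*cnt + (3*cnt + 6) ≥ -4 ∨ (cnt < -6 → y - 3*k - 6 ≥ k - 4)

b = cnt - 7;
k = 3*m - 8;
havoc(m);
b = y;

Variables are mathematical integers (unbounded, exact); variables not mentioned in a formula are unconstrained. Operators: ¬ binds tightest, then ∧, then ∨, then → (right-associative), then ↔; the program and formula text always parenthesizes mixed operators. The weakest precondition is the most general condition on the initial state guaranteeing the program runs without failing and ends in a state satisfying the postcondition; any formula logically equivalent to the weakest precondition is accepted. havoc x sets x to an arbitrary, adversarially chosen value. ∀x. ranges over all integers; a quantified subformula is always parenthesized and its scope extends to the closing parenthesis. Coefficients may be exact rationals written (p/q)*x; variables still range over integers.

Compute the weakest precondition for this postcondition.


Working backward. After the program, the postcondition (3/4)*cnt + (3*cnt + 6) ≥ -4 ∨ (cnt < -6 → y - 3*k - 6 ≥ k - 4) must hold; in canonical form it is (15/4)*cnt ≥ -10 ∨ (cnt < -6 → y ≥ 4*k + 2).
Before b := y: (15/4)*cnt ≥ -10 ∨ (cnt < -6 → y ≥ 4*k + 2)
Before havoc m: (15/4)*cnt ≥ -10 ∨ (cnt < -6 → y ≥ 4*k + 2)
Before k := 3*m - 8: (15/4)*cnt ≥ -10 ∨ (cnt < -6 → y ≥ 12*m - 30)
Before b := cnt - 7: (15/4)*cnt ≥ -10 ∨ (cnt < -6 → y ≥ 12*m - 30)
Answer: WP = (15/4)*cnt ≥ -10 ∨ (cnt < -6 → y ≥ 12*m - 30)


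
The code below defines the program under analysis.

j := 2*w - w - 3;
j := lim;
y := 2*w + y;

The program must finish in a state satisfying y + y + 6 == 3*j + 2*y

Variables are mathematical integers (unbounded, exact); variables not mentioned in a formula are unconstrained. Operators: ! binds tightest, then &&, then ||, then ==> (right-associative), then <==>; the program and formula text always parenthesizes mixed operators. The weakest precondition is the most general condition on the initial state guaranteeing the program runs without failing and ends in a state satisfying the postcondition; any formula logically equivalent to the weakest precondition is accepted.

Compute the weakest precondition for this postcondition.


Working backward. After the program, the postcondition y + y + 6 == 3*j + 2*y must hold; in canonical form it is 3*j == 6.
Before y := 2*w + y: 3*j == 6
Before j := lim: 3*lim == 6
Before j := 2*w - w - 3: 3*lim == 6
Answer: WP = 3*lim == 6


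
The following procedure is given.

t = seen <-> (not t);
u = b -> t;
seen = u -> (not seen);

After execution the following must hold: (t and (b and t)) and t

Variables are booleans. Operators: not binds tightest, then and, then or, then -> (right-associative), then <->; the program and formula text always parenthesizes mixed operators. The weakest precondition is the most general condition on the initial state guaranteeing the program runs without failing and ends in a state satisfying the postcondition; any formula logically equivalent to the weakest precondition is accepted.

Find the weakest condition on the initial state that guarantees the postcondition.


Working backward. After the program, the postcondition (t and (b and t)) and t must hold; in canonical form it is t and b.
Before seen := u -> (not seen): t and b
Before u := b -> t: t and b
Before t := seen <-> (not t): (seen <-> (not t)) and b
Answer: WP = (seen <-> (not t)) and b


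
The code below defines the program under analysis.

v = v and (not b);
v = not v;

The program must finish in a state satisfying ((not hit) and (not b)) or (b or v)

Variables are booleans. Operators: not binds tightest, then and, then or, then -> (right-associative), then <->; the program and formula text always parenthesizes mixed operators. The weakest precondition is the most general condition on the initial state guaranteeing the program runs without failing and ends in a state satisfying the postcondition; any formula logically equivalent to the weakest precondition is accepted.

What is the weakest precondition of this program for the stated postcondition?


Working backward. After the program, the postcondition ((not hit) and (not b)) or (b or v) must hold; in canonical form it is ((not hit) and (not b)) or b or v.
Before v := not v: ((not hit) and (not b)) or b or (not v)
Before v := v and (not b): ((not hit) and (not b)) or b or (not (v and (not b)))
Answer: WP = ((not hit) and (not b)) or b or (not (v and (not b)))


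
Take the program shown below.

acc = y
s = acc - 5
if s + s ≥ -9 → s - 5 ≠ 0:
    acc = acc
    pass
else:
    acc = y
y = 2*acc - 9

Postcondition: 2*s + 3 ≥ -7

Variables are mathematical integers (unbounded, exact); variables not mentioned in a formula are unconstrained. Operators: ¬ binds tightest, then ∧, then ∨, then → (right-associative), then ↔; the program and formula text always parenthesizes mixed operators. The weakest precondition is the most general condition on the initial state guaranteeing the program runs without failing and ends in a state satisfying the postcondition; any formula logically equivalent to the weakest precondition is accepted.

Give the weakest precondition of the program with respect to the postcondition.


Working backward. After the program, the postcondition 2*s + 3 ≥ -7 must hold; in canonical form it is 2*s ≥ -10.
Before y := 2*acc - 9: 2*s ≥ -10
Then branch requires 2*s ≥ -10; else branch requires 2*s ≥ -10.
Before the if: ((2*s ≥ -9 → s ≠ 5) → 2*s ≥ -10) ∧ ((¬(2*s ≥ -9 → s ≠ 5)) → 2*s ≥ -10)
Before s := acc - 5: ((2*acc ≥ 1 → acc ≠ 10) → 2*acc ≥ 0) ∧ ((¬(2*acc ≥ 1 → acc ≠ 10)) → 2*acc ≥ 0)
Before acc := y: ((2*y ≥ 1 → y ≠ 10) → 2*y ≥ 0) ∧ ((¬(2*y ≥ 1 → y ≠ 10)) → 2*y ≥ 0)
Answer: WP = ((2*y ≥ 1 → y ≠ 10) → 2*y ≥ 0) ∧ ((¬(2*y ≥ 1 → y ≠ 10)) → 2*y ≥ 0)


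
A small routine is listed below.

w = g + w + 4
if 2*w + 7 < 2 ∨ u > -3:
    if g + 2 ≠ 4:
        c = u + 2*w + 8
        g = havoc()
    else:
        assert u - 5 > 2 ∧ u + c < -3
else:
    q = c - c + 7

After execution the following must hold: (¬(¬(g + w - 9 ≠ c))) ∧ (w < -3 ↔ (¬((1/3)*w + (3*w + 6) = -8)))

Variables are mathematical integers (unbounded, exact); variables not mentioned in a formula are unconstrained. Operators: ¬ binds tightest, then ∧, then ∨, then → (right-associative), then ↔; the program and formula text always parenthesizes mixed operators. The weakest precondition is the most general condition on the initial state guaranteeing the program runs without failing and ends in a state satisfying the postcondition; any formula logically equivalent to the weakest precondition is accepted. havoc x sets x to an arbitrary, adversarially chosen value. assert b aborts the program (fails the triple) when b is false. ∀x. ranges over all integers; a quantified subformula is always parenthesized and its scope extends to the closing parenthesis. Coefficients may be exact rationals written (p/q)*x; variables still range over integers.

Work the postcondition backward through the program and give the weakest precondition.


Working backward. After the program, the postcondition (¬(¬(g + w - 9 ≠ c))) ∧ (w < -3 ↔ (¬((1/3)*w + (3*w + 6) = -8))) must hold; in canonical form it is g + w ≠ c + 9 ∧ (w < -3 ↔ (¬((10/3)*w = -14))).
Then branch requires (g ≠ 2 → (∀g_1. (g_1 ≠ u + w + 17 ∧ (w < -3 ↔ (¬((10/3)*w = -14)))))) ∧ ((¬(g ≠ 2)) → (u > 7 ∧ c + u < -3 ∧ g + w ≠ c + 9 ∧ (w < -3 ↔ (¬((10/3)*w = -14))))); else branch requires g + w ≠ c + 9 ∧ (w < -3 ↔ (¬((10/3)*w = -14))).
Before the if: ((2*w < -5 ∨ u > -3) → ((g ≠ 2 → (∀g_1. (g_1 ≠ u + w + 17 ∧ (w < -3 ↔ (¬((10/3)*w = -14)))))) ∧ ((¬(g ≠ 2)) → (u > 7 ∧ c + u < -3 ∧ g + w ≠ c + 9 ∧ (w < -3 ↔ (¬((10/3)*w = -14))))))) ∧ ((¬(2*w < -5 ∨ u > -3)) → (g + w ≠ c + 9 ∧ (w < -3 ↔ (¬((10/3)*w = -14)))))
Before w := g + w + 4: ((2*g + 2*w < -13 ∨ u > -3) → ((g ≠ 2 → (∀g_1. (g_1 ≠ g + u + w + 21 ∧ (g + w < -7 ↔ (¬((10/3)*g + (10/3)*w = -82/3)))))) ∧ ((¬(g ≠ 2)) → (u > 7 ∧ c + u < -3 ∧ 2*g + w ≠ c + 5 ∧ (g + w < -7 ↔ (¬((10/3)*g + (10/3)*w = -82/3))))))) ∧ ((¬(2*g + 2*w < -13 ∨ u > -3)) → (2*g + w ≠ c + 5 ∧ (g + w < -7 ↔ (¬((10/3)*g + (10/3)*w = -82/3)))))
Answer: WP = ((2*g + 2*w < -13 ∨ u > -3) → ((g ≠ 2 → (∀g_1. (g_1 ≠ g + u + w + 21 ∧ (g + w < -7 ↔ (¬((10/3)*g + (10/3)*w = -82/3)))))) ∧ ((¬(g ≠ 2)) → (u > 7 ∧ c + u < -3 ∧ 2*g + w ≠ c + 5 ∧ (g + w < -7 ↔ (¬((10/3)*g + (10/3)*w = -82/3))))))) ∧ ((¬(2*g + 2*w < -13 ∨ u > -3)) → (2*g + w ≠ c + 5 ∧ (g + w < -7 ↔ (¬((10/3)*g + (10/3)*w = -82/3)))))


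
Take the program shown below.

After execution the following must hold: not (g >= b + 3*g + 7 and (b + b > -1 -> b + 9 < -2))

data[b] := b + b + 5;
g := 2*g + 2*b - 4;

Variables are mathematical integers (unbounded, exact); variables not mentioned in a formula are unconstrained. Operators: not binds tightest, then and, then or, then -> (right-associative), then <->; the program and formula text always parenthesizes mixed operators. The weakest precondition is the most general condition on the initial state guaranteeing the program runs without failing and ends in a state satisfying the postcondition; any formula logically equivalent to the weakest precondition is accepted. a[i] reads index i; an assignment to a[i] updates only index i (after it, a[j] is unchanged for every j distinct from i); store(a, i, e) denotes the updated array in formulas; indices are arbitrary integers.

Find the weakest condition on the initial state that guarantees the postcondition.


Working backward. After the program, the postcondition not (g >= b + 3*g + 7 and (b + b > -1 -> b + 9 < -2)) must hold; in canonical form it is not (b + 2*g <= -7 and (2*b > -1 -> b < -11)).
Before g := 2*g + 2*b - 4: not (5*b + 4*g <= 1 and (2*b > -1 -> b < -11))
Before data[b] := b + b + 5: not (5*b + 4*g <= 1 and (2*b > -1 -> b < -11))
Answer: WP = not (5*b + 4*g <= 1 and (2*b > -1 -> b < -11))
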